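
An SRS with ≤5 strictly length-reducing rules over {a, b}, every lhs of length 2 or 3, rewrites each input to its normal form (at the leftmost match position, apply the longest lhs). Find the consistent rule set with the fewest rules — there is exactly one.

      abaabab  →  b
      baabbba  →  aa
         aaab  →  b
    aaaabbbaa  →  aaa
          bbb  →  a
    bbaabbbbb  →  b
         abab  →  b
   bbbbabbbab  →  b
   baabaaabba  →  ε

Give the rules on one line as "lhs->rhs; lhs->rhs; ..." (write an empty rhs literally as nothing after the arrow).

  | abaabab => baabab => abab => bab => b
  | baabbba => abbba => bbba => aa
  | aaab => aab => ab => b
  | aaaabbbaa => aaabbbaa => aabbbaa => abbbaa => bbbaa => aaa

ab->b; ba->; bb->b; bbb->a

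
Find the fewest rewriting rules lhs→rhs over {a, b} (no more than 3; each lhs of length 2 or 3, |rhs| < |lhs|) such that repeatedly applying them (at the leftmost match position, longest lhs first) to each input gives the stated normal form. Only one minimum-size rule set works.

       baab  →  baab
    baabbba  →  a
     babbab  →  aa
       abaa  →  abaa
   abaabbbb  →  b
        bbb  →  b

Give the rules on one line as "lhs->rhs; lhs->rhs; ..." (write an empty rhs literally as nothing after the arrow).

abb->bb; bab->a; bb->

  | baab
  | baabbba => babbba => abba => bba => a
  | babbab => abab => aa
  | abaa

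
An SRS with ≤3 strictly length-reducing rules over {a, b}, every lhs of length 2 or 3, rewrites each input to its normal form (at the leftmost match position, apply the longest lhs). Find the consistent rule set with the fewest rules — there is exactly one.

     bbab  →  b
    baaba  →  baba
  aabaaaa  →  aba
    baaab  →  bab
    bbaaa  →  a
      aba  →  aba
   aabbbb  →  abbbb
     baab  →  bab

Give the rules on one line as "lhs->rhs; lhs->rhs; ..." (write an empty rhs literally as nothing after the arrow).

  | bbab => b
  | baaba => baba
  | aabaaaa => abaaaa => abaaa => abaa => aba
  | baaab => baab => bab

aa->a; bba->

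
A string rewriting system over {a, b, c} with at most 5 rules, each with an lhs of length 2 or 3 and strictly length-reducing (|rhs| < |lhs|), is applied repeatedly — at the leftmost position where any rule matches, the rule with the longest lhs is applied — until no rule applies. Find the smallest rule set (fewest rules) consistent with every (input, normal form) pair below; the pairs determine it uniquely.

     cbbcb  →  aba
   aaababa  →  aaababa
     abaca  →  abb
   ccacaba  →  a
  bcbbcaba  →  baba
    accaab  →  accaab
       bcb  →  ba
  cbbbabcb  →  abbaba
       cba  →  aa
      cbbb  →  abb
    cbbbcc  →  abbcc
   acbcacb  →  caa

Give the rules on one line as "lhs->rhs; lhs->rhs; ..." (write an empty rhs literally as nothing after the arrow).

  | cbbcb => abcb => aba
  | aaababa
  | abaca => abb
  | ccacaba => ccbba => caba => a

aac->c; aca->b; cab->; cb->a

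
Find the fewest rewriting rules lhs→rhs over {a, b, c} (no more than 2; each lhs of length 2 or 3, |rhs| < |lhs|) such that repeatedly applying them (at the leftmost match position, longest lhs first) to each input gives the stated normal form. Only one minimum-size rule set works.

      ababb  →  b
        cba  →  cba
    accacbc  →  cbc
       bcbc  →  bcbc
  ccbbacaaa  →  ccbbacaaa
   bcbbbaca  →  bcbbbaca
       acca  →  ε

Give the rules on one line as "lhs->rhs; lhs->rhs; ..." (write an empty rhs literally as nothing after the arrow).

ab->; cca->b

  | ababb => abb => b
  | cba
  | accacbc => abcbc => cbc
  | bcbc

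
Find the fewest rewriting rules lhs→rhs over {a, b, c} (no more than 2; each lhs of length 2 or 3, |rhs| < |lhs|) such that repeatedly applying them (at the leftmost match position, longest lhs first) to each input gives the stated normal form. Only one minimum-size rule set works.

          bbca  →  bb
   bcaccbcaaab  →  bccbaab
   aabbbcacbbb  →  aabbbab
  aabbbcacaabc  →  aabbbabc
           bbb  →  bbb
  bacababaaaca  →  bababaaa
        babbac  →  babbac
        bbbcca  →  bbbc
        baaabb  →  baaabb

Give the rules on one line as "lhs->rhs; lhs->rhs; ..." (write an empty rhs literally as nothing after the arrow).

  | bbca => bb
  | bcaccbcaaab => bccbcaaab => bccbaab
  | aabbbcacbbb => aabbbcbbb => aabbbab
  | aabbbcacaabc => aabbbcaabc => aabbbabc

ca->; cbb->a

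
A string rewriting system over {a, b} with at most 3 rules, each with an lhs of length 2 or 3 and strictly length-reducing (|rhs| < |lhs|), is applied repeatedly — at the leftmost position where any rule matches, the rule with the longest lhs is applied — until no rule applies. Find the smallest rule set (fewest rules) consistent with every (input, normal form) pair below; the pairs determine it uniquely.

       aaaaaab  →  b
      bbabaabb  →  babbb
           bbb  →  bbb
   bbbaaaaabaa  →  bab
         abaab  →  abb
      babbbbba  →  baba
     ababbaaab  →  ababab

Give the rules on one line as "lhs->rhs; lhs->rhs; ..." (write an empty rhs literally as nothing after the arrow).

  | aaaaaab => aaaab => aab => b
  | bbabaabb => babaabb => babbb
  | bbb
  | bbbaaaaabaa => bbaaaaabaa => baaaaabaa => baaabaa => babaa => bab

aa->; bba->ba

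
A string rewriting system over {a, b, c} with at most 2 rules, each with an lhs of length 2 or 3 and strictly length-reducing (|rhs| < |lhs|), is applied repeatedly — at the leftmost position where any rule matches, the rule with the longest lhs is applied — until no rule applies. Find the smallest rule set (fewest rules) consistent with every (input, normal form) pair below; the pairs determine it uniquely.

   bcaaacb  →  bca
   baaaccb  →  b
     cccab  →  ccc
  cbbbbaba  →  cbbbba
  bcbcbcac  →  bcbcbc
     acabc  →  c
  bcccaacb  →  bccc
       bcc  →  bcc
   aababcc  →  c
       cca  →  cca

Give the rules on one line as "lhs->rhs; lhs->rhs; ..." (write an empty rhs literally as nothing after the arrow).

ab->; ac->

  | bcaaacb => bcaab => bca
  | baaaccb => baacb => bab => b
  | cccab => ccc
  | cbbbbaba => cbbbba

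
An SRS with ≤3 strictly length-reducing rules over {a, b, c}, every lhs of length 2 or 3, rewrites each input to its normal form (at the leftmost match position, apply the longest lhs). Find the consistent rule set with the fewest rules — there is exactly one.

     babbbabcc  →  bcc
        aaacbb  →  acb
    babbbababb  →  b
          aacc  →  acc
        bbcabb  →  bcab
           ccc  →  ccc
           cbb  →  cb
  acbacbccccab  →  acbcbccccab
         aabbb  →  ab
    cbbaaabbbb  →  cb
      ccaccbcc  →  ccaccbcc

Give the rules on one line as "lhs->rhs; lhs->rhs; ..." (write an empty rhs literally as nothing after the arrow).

  | babbbabcc => bbbbabcc => bbbabcc => bbabcc => babcc => bbcc => bcc
  | aaacbb => aacbb => acbb => acb
  | babbbababb => bbbbababb => bbbababb => bbababb => bababb => bbabb => babb => bbb => bb => b
  | aacc => acc

aa->a; ba->b; bb->b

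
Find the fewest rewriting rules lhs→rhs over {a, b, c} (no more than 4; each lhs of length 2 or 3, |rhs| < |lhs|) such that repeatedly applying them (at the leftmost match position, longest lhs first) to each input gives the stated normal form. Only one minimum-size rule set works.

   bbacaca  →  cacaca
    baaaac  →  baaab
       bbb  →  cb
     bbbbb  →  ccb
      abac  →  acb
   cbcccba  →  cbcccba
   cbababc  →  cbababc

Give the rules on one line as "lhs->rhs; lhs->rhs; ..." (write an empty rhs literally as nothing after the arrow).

  | bbacaca => cacaca
  | baaaac => baaab
  | bbb => cb
  | bbbbb => cbbb => ccb

aac->ab; bac->cb; bb->c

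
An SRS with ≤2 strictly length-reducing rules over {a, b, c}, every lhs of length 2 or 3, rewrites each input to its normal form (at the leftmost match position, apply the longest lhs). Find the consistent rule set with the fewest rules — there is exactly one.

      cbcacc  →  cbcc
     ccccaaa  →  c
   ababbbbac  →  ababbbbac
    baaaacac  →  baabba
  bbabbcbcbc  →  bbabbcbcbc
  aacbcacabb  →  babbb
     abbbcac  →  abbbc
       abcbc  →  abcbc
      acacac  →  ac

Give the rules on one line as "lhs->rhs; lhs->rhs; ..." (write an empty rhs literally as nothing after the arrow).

  | cbcacc => cbcc
  | ccccaaa => cccaa => cca => c
  | ababbbbac
  | baaaacac => baabaac => baabba

aac->ba; ca->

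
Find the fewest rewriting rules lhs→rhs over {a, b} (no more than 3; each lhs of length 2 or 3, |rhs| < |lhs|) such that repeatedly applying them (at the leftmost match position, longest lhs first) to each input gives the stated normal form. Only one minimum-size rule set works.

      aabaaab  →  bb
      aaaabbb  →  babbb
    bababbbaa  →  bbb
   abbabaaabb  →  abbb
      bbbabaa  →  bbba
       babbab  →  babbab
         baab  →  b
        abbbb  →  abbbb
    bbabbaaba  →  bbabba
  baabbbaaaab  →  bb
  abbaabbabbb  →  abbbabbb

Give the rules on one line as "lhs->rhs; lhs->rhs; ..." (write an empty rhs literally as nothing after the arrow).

  | aabaaab => aaab => bb
  | aaaabbb => babbb
  | bababbbaa => bbbbaa => bbb
  | abbabaaabb => abbaabb => abbb

aaa->b; aba->; baa->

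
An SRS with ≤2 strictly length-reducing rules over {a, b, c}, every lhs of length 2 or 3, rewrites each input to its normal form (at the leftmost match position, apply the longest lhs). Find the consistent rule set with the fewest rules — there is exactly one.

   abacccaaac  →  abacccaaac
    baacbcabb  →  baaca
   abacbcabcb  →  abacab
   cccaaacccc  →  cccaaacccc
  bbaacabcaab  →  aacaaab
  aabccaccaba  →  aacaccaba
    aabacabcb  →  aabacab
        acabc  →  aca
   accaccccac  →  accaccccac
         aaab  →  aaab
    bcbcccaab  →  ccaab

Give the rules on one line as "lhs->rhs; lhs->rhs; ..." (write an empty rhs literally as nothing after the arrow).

bb->; bc->

  | abacccaaac
  | baacbcabb => baacabb => baaca
  | abacbcabcb => abacabcb => abacab
  | cccaaacccc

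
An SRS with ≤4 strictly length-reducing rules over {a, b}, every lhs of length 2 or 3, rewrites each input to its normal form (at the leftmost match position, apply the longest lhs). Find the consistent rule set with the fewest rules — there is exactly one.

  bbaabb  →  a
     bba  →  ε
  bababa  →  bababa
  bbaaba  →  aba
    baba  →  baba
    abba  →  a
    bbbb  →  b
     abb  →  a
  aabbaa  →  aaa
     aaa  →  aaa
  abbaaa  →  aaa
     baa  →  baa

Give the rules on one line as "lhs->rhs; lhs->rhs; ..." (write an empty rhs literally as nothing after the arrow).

bb->; bba->; bbb->

  | bbaabb => abb => a
  | bba => ε
  | bababa
  | bbaaba => aba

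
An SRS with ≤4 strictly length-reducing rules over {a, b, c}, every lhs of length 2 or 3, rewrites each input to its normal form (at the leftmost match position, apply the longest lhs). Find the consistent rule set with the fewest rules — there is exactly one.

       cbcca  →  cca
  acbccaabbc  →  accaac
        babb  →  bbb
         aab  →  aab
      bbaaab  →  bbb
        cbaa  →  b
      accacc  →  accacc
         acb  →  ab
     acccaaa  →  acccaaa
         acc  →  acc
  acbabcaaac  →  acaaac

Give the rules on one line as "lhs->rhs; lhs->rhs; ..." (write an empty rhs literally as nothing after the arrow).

ba->b; bc->c; cb->b

  | cbcca => bcca => cca
  | acbccaabbc => abccaabbc => accaabbc => accaabc => accaac
  | babb => bbb
  | aab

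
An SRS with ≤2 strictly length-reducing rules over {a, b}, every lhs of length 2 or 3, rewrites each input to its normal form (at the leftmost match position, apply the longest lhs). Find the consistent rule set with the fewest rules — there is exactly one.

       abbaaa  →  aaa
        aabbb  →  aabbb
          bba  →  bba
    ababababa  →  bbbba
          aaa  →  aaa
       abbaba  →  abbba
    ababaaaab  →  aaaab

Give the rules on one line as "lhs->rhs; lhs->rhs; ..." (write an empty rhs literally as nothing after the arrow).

  | abbaaa => abaaa => baaa => aaa
  | aabbb
  | bba
  | ababababa => babababa => bbababa => bbbaba => bbbba

aba->ba; baa->aa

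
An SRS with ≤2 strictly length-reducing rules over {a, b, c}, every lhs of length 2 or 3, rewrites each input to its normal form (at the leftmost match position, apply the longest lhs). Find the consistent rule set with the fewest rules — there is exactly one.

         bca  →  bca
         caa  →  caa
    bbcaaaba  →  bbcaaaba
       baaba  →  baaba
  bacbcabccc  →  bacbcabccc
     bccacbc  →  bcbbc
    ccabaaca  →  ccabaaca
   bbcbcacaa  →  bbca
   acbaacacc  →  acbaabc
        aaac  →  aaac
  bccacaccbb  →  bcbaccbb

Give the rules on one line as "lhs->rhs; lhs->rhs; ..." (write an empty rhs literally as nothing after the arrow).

bba->; cac->b

  | bca
  | caa
  | bbcaaaba
  | baaba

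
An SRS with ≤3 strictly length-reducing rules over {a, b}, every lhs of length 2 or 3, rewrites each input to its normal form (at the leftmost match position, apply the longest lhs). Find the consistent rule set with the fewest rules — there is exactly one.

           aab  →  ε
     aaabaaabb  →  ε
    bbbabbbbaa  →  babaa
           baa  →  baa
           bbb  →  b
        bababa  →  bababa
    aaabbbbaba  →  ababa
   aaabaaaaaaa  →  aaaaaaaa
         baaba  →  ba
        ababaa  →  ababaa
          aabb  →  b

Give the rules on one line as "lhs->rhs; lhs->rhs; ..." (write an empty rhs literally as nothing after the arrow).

aab->; bb->b

  | aab => ε
  | aaabaaabb => aaaabb => aab => ε
  | bbbabbbbaa => bbabbbbaa => babbbbaa => babbbaa => babbaa => babaa
  | baa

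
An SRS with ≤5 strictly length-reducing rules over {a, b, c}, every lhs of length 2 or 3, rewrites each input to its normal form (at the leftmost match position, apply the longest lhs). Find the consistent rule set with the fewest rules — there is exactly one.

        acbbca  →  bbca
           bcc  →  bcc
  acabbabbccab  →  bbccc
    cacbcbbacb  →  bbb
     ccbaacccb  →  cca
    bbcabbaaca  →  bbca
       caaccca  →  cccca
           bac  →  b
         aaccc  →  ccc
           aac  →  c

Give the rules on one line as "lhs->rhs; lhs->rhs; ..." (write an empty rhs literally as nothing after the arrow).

  | acbbca => bbca
  | bcc
  | acabbabbccab => abbabbccab => cbabbccab => aabbccab => bbccab => bbccc
  | cacbcbbacb => cbcbbacb => acbbacb => bbacb => bbb

aa->; ab->c; ac->; cb->a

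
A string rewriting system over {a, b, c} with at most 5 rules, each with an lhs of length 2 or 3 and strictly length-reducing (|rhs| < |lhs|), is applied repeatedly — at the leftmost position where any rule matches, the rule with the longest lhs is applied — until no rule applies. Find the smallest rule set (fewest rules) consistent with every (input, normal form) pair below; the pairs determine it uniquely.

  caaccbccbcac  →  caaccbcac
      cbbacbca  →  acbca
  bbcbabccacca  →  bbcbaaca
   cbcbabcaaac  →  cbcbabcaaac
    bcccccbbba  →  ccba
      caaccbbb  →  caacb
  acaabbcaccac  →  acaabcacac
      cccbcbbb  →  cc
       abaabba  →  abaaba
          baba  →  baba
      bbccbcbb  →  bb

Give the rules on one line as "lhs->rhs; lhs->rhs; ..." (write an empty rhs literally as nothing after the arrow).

  | caaccbccbcac => caaccbcac
  | cbbacbca => acbca
  | bbcbabccacca => bbcbaacca => bbcbaaca
  | cbcbabcaaac

abb->ab; bcc->; cbb->; cca->ca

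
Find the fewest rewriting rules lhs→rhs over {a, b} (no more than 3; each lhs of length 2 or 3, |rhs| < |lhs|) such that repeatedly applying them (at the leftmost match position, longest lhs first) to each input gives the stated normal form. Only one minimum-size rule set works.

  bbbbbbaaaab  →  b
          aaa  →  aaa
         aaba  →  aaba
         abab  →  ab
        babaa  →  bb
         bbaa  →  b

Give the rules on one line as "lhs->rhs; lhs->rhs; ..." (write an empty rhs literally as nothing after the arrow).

baa->bb; bab->b; bbb->b

  | bbbbbbaaaab => bbbbaaaab => bbaaaab => bbbaab => baab => bbb => b
  | aaa
  | aaba
  | abab => ab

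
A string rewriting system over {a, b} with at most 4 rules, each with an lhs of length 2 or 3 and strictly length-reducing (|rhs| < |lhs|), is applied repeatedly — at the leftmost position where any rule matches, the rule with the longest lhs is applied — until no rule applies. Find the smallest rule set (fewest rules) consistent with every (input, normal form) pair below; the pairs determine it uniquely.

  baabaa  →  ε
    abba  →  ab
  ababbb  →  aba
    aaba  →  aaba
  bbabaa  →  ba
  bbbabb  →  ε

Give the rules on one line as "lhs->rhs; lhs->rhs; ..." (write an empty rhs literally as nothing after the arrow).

  | baabaa => baa => ε
  | abba => ab
  | ababbb => ababb => aba
  | aaba

baa->; bb->; bba->b; bbb->bb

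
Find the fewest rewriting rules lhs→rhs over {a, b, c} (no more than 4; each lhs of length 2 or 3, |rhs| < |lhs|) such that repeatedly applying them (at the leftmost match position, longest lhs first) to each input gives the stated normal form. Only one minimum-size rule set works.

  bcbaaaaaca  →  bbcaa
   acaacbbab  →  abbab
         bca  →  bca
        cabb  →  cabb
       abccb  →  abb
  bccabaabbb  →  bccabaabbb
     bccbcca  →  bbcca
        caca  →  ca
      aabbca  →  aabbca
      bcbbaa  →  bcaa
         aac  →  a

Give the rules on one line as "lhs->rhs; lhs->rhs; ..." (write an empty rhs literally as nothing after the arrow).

  | bcbaaaaaca => bbaaaaaca => bbcaaca => bbcaa
  | acaacbbab => aacbbab => abbab
  | bca
  | cabb

aaa->c; ac->; cb->b; cbb->c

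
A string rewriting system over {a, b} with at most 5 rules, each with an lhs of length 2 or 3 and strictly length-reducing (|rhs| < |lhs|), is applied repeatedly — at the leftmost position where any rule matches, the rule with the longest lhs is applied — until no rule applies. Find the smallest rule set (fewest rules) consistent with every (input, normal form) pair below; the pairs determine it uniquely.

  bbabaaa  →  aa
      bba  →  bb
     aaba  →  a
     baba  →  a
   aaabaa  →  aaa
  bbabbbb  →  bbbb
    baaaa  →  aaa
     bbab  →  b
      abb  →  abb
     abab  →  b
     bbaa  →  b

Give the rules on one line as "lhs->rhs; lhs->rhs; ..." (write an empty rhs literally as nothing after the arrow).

aba->; ba->b; baa->a; bab->

  | bbabaaa => baaa => aa
  | bba => bb
  | aaba => a
  | baba => a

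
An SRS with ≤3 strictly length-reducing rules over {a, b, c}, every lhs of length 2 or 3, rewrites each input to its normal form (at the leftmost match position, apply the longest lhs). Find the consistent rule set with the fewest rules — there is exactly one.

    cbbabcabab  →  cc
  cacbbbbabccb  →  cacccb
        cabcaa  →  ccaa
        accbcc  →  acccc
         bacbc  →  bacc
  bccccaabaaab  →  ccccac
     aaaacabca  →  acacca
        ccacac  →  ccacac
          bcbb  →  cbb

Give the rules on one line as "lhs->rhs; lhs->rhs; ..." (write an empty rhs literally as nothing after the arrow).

  | cbbabcabab => cbbcabab => cbcabab => ccabab => ccab => cc
  | cacbbbbabccb => cacbbbbccb => cacbbbccb => cacbbccb => cacbccb => cacccb
  | cabcaa => ccaa
  | accbcc => acccc

aaa->ac; ab->; bc->c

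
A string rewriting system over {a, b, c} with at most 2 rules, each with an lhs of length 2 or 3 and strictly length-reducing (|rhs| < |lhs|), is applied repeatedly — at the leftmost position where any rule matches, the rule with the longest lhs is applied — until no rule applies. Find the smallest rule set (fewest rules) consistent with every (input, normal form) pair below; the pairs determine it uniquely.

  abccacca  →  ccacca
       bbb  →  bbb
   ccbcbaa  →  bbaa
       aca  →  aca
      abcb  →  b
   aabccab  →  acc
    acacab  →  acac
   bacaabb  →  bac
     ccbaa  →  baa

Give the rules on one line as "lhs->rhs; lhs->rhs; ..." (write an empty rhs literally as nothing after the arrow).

ab->; cb->b

  | abccacca => ccacca
  | bbb
  | ccbcbaa => cbcbaa => bcbaa => bbaa
  | aca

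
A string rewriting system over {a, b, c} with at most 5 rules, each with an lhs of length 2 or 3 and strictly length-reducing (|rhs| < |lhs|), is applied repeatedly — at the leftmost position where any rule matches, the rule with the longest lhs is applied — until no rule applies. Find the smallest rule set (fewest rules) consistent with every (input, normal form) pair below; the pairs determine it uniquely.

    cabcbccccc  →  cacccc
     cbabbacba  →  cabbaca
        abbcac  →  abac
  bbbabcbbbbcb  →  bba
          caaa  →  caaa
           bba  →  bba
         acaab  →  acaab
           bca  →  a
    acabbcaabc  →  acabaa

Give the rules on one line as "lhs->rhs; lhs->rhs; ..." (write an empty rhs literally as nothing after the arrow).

bab->a; bc->; cb->c; ccb->

  | cabcbccccc => cabccccc => cacccc
  | cbabbacba => cabbacba => cabbaca
  | abbcac => abac
  | bbbabcbbbbcb => bbacbbbbcb => bbacbbbcb => bbacbbcb => bbacbcb => bbaccb => bba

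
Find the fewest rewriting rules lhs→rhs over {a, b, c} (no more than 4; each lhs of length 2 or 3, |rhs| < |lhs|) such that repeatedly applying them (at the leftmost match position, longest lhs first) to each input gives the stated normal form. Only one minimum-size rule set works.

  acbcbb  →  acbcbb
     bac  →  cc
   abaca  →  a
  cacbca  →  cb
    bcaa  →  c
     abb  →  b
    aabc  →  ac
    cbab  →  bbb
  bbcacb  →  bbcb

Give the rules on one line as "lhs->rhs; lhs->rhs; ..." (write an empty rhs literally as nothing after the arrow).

ab->; ba->c; ca->; cba->bb

  | acbcbb
  | bac => cc
  | abaca => aca => a
  | cacbca => cbca => cb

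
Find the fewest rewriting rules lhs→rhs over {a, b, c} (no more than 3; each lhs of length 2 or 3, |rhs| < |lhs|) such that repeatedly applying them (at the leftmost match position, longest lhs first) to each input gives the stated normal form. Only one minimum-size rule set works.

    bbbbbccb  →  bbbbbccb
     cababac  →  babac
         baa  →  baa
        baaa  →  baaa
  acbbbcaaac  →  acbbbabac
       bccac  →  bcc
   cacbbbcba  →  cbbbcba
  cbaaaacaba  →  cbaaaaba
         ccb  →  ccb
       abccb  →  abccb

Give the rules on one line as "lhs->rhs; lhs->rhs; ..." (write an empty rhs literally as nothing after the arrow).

  | bbbbbccb
  | cababac => babac
  | baa
  | baaa

ca->; caa->ab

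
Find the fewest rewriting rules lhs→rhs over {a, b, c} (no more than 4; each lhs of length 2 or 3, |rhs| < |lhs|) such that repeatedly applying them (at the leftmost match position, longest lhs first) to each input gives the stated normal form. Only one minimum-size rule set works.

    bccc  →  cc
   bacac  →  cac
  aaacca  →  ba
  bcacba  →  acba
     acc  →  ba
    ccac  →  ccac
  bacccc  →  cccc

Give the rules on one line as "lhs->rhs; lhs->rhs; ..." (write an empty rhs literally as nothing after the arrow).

  | bccc => cc
  | bacac => cac
  | aaacca => aacca => acca => baa => ba
  | bcacba => acba

aa->a; acc->ba; bac->c; bc->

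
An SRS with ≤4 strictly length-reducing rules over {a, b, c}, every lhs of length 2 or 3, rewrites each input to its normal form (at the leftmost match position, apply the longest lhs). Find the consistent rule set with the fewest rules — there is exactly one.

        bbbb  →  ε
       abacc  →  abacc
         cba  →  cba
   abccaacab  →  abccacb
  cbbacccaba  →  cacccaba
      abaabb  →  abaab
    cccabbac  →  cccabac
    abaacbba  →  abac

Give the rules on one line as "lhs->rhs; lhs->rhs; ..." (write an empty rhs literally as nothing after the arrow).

abb->ab; aca->c; bb->

  | bbbb => bb => ε
  | abacc
  | cba
  | abccaacab => abccacb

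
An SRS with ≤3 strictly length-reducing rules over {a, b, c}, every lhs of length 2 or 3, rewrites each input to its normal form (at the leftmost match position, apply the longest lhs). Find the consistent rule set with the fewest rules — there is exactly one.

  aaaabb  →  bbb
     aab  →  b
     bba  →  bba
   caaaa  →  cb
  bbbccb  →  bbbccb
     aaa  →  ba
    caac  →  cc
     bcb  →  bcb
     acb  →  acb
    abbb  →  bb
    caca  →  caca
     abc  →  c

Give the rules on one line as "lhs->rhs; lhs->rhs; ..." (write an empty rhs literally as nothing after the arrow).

  | aaaabb => baabb => bbb
  | aab => b
  | bba
  | caaaa => cbaa => cb

aa->; aaa->ba; ab->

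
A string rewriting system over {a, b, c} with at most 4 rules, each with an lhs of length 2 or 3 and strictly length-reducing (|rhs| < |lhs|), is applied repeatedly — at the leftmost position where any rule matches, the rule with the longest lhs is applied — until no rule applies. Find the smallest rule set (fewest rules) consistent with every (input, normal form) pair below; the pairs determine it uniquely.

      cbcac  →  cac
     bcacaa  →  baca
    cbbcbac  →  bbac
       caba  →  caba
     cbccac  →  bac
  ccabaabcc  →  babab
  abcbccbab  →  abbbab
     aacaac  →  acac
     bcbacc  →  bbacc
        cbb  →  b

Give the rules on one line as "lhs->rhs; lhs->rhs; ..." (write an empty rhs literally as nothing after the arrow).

aa->a; bc->b; cb->; cca->ba

  | cbcac => cac
  | bcacaa => bacaa => baca
  | cbbcbac => bcbac => bbac
  | caba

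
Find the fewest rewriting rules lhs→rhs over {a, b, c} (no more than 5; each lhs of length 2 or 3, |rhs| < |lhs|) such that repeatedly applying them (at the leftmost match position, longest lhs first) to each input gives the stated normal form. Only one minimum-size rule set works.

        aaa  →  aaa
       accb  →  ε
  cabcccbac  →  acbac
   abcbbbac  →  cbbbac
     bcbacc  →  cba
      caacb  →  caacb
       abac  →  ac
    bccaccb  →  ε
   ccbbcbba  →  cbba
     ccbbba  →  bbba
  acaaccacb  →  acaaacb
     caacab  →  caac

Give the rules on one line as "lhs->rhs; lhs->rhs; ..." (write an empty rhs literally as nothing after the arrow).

  | aaa
  | accb => ab => ε
  | cabcccbac => ccccbac => acbac
  | abcbbbac => cbbbac

ab->; bc->c; cc->; ccc->a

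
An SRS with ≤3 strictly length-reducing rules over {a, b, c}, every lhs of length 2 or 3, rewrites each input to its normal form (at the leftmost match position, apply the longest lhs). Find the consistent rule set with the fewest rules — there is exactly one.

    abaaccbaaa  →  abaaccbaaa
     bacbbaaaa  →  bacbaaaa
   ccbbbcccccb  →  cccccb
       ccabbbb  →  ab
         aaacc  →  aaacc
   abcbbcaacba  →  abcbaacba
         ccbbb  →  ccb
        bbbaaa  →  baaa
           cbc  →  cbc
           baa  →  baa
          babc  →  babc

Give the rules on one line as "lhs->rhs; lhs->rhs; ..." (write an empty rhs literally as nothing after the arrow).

bb->b; bcc->; ca->a

  | abaaccbaaa
  | bacbbaaaa => bacbaaaa
  | ccbbbcccccb => ccbbcccccb => ccbcccccb => cccccb
  | ccabbbb => cabbbb => abbbb => abbb => abb => ab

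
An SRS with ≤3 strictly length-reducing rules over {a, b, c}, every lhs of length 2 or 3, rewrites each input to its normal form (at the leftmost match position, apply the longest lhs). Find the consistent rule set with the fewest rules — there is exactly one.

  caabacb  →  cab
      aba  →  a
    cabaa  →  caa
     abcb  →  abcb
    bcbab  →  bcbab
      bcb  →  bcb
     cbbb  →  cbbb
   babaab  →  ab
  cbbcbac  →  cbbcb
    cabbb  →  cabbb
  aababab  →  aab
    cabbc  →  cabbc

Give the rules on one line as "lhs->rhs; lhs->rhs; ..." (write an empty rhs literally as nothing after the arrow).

aba->a; ac->; baa->a

  | caabacb => caacb => cab
  | aba => a
  | cabaa => caa
  | abcb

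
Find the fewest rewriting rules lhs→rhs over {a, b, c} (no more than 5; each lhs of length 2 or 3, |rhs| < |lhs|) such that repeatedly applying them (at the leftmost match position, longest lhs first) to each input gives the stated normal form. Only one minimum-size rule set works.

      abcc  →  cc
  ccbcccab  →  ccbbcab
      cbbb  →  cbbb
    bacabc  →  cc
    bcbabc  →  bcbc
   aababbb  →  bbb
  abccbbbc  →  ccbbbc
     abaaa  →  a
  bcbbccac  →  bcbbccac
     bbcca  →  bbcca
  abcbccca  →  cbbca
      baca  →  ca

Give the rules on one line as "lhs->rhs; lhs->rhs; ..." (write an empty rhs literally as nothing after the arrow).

aa->; abc->c; ba->; ccc->bc

  | abcc => cc
  | ccbcccab => ccbbcab
  | cbbb
  | bacabc => cabc => cc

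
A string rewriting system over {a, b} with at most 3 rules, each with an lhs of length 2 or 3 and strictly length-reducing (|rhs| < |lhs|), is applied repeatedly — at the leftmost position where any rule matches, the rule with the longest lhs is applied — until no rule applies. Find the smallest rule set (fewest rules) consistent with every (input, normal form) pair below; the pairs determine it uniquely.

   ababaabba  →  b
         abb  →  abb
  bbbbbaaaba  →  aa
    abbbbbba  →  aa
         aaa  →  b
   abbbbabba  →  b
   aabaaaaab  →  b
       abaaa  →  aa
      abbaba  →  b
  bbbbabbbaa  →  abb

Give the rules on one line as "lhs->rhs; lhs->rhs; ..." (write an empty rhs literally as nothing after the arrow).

aaa->b; ba->a; baa->

  | ababaabba => aabaabba => aabba => aaba => aaa => b
  | abb
  | bbbbbaaaba => bbbbaba => bbbaba => bbaba => baba => aba => aa
  | abbbbbba => abbbbba => abbbba => abbba => abba => aba => aa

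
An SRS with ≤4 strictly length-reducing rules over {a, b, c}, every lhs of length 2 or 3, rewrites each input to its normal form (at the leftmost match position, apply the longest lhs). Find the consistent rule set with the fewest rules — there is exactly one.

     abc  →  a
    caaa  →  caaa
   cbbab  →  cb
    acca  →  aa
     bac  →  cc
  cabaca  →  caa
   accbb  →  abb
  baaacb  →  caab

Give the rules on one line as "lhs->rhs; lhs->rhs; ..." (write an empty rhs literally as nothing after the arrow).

ac->a; ba->c; bc->

  | abc => a
  | caaa
  | cbbab => cbcb => cb
  | acca => aca => aa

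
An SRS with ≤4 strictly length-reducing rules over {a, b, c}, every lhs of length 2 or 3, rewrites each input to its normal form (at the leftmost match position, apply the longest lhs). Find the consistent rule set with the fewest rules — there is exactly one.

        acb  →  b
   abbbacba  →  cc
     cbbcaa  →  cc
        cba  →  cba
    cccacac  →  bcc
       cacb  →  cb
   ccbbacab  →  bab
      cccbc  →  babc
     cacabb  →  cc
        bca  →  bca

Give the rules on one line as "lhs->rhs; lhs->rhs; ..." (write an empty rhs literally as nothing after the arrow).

  | acb => b
  | abbbacba => aabacba => cbacba => cbba => caa => cc
  | cbbcaa => cacaa => caa => cc
  | cba

aa->c; ac->; bb->a; ccc->ba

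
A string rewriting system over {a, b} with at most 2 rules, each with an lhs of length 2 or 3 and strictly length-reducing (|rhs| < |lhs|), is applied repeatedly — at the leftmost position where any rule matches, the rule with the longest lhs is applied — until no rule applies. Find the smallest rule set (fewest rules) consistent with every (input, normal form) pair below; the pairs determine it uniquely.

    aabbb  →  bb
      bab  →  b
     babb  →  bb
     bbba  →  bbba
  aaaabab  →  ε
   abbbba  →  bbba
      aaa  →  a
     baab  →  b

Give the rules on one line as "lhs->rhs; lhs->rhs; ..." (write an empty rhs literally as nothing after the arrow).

  | aabbb => abbb => bb
  | bab => b
  | babb => bb
  | bbba

aa->a; ab->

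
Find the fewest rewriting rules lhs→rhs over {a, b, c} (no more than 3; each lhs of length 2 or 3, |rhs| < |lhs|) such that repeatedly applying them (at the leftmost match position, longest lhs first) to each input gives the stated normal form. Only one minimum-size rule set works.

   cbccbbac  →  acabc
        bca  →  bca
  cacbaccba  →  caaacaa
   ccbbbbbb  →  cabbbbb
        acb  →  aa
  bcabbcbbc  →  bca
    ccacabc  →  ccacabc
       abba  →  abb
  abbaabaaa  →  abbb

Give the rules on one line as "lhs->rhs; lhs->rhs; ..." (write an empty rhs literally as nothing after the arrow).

  | cbccbbac => accbbac => acabac => acabc
  | bca
  | cacbaccba => caaaccba => caaacaa
  | ccbbbbbb => cabbbbb

ba->b; bbc->; cb->a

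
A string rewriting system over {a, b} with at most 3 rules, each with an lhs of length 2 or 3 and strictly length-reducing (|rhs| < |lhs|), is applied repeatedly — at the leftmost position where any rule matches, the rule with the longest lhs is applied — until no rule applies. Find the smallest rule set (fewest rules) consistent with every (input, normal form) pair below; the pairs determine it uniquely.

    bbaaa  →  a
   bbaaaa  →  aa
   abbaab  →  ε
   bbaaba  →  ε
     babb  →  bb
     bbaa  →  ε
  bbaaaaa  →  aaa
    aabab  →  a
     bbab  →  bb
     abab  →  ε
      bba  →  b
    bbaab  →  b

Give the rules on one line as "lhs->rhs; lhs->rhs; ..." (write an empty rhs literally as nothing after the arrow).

ab->; ba->

  | bbaaa => baa => a
  | bbaaaa => baaa => aa
  | abbaab => baab => ab => ε
  | bbaaba => baba => ba => ε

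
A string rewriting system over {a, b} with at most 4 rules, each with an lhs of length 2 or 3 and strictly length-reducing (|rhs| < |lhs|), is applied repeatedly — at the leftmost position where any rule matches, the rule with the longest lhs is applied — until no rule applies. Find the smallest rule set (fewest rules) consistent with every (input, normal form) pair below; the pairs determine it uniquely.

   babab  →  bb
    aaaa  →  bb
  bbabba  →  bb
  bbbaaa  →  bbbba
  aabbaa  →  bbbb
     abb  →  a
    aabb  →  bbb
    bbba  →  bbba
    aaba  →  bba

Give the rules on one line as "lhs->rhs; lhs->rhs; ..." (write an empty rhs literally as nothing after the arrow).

aa->b; ab->a; aba->

  | babab => bb
  | aaaa => baa => bb
  | bbabba => bbaba => bb
  | bbbaaa => bbbba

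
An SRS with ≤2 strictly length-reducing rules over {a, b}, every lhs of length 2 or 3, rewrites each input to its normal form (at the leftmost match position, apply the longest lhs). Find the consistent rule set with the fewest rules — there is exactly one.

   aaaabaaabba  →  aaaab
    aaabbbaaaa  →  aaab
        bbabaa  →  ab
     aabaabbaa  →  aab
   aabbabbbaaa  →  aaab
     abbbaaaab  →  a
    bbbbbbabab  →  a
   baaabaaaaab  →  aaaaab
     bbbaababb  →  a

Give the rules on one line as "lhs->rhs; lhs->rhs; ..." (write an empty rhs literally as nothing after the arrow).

  | aaaabaaabba => aaaabaabba => aaaababba => aaaabbba => aaaaba => aaaab
  | aaabbbaaaa => aaabaaaa => aaabaaa => aaabaa => aaaba => aaab
  | bbabaa => abaa => aba => ab
  | aabaabbaa => aababbaa => aabbbaa => aabaa => aaba => aab

ba->b; bb->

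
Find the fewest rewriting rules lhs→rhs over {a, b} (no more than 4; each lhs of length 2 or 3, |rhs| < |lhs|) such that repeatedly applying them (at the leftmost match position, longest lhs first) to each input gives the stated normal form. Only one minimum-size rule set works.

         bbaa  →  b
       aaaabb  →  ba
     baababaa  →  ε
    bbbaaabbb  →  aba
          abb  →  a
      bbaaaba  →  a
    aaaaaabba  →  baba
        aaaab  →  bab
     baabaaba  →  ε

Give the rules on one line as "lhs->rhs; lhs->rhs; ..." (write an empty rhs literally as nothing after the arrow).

  | bbaa => aa => b
  | aaaabb => babb => ba
  | baababaa => bbbabaa => baabaa => bbbaa => baaa => bb => ε
  | bbbaaabbb => baaaabbb => bbabbb => abbb => aba

aa->b; aaa->b; bb->; bbb->ba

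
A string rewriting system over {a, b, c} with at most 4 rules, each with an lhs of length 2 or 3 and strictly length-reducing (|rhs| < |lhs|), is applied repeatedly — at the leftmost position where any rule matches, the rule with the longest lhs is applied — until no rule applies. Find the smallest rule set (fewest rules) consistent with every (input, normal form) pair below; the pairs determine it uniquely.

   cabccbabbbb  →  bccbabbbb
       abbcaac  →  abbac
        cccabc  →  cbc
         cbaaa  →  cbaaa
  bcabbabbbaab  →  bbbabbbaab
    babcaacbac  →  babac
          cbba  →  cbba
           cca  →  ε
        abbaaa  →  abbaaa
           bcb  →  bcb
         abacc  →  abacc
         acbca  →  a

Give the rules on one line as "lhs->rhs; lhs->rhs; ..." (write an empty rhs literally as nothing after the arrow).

acb->ac; ca->; cca->

  | cabccbabbbb => bccbabbbb
  | abbcaac => abbac
  | cccabc => cbc
  | cbaaa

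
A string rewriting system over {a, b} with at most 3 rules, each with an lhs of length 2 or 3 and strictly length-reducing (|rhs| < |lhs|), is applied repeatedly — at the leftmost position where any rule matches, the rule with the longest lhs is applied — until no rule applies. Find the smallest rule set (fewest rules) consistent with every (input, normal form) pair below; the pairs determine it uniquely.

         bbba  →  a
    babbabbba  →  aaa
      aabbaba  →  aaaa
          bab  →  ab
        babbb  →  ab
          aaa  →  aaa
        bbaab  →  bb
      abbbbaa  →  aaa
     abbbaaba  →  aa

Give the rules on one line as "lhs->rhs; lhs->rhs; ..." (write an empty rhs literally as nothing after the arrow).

abb->a; ba->a; baa->

  | bbba => bba => ba => a
  | babbabbba => abbabbba => aabbba => aaba => aaa
  | aabbaba => aaaba => aaaa
  | bab => ab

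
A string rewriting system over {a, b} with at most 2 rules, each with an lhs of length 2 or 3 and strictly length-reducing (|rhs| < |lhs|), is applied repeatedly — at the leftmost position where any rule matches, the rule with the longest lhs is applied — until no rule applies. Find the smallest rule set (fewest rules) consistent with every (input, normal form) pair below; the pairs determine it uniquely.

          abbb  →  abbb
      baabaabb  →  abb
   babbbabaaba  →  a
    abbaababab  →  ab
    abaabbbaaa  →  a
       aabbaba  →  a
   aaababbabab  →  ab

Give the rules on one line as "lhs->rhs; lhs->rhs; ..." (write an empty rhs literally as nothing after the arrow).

  | abbb
  | baabaabb => aabaabb => abaabb => aaabb => aabb => abb
  | babbbabaaba => abbbabaaba => abbabaaba => ababaaba => aabaaba => abaaba => aaaba => aaba => aba => aa => a
  | abbaababab => abaababab => aaababab => aababab => ababab => aabab => abab => aab => ab

aa->a; ba->a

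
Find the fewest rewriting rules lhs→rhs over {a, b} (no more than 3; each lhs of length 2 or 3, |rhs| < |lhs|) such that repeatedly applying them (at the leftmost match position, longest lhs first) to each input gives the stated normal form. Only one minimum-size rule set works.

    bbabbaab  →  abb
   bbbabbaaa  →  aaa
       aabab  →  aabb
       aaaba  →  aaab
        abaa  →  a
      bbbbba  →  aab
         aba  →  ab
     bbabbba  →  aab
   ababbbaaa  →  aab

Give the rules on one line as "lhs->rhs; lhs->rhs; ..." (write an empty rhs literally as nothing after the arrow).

ba->b; baa->; bbb->ab

  | bbabbaab => bbbbaab => abbaab => abb
  | bbbabbaaa => ababbaaa => abbbaaa => aabaaa => aaa
  | aabab => aabb
  | aaaba => aaab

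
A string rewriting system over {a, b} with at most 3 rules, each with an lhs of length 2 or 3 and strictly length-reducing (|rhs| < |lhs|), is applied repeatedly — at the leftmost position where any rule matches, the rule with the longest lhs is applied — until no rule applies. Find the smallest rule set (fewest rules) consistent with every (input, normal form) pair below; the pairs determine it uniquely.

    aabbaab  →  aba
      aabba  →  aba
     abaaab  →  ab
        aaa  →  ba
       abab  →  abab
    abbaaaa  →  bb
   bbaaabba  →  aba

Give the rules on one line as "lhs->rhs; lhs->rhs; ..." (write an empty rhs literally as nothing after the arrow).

  | aabbaab => abaab => aba
  | aabba => aba
  | abaaab => abbab => ab
  | aaa => ba

aa->b; aab->a; bba->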